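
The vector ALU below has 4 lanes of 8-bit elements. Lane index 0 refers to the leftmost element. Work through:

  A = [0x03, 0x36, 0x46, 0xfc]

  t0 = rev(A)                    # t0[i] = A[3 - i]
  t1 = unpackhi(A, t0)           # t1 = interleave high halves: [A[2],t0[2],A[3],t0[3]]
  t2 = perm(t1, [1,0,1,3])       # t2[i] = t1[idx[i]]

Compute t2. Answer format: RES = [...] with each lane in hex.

RES = [0x36, 0x46, 0x36, 0x03]

  t0: fc 46 36 03
  t1: 46 36 fc 03
  t2: 36 46 36 03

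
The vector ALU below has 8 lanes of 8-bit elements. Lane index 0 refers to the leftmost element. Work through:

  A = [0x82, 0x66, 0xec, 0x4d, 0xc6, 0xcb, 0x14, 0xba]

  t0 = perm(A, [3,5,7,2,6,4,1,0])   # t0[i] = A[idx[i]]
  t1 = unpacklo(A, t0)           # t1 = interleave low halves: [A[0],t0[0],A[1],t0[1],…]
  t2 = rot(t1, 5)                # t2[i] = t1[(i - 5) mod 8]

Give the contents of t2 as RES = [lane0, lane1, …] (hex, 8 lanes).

→ t0 |4d|cb|ba|ec|14|c6|66|82|
→ t1 |82|4d|66|cb|ec|ba|4d|ec|
→ t2 |cb|ec|ba|4d|ec|82|4d|66|

RES = [ 0xcb  0xec  0xba  0x4d  0xec  0x82  0x4d  0x66 ]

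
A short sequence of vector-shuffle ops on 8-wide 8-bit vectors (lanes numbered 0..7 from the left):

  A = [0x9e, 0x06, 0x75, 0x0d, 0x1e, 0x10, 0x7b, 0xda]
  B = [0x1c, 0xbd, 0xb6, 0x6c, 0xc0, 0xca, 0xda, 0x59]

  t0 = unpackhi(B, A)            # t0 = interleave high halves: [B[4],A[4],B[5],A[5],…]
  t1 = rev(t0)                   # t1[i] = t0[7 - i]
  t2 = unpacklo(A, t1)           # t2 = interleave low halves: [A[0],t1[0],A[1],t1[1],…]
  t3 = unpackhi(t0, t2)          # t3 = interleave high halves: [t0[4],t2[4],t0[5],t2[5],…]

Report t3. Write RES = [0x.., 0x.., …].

t0 = [0xc0, 0x1e, 0xca, 0x10, 0xda, 0x7b, 0x59, 0xda]
t1 = [0xda, 0x59, 0x7b, 0xda, 0x10, 0xca, 0x1e, 0xc0]
t2 = [0x9e, 0xda, 0x06, 0x59, 0x75, 0x7b, 0x0d, 0xda]
t3 = [0xda, 0x75, 0x7b, 0x7b, 0x59, 0x0d, 0xda, 0xda]

RES = [0xda, 0x75, 0x7b, 0x7b, 0x59, 0x0d, 0xda, 0xda]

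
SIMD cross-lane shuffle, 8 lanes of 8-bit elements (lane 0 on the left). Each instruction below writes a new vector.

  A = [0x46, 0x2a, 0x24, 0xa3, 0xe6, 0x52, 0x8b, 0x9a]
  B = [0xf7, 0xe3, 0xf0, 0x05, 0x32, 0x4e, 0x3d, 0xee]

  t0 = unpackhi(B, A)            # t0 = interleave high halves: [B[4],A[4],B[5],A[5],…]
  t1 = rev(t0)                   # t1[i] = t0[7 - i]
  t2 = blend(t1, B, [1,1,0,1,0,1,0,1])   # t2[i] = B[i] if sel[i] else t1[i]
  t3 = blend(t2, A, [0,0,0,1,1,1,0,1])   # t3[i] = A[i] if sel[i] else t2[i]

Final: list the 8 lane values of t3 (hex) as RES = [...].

→ t0 |32|e6|4e|52|3d|8b|ee|9a|
→ t1 |9a|ee|8b|3d|52|4e|e6|32|
→ t2 |f7|e3|8b|05|52|4e|e6|ee|
→ t3 |f7|e3|8b|a3|e6|52|e6|9a|

RES = [0xf7, 0xe3, 0x8b, 0xa3, 0xe6, 0x52, 0xe6, 0x9a]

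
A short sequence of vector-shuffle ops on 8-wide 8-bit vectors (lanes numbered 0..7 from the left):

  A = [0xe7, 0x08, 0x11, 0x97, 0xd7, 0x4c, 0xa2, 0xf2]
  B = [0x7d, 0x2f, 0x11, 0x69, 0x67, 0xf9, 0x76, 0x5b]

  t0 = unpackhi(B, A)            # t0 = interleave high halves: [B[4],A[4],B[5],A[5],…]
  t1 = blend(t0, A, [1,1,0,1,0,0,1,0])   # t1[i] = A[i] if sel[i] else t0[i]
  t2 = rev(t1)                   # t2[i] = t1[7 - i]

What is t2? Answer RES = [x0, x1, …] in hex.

t0 = [0x67, 0xd7, 0xf9, 0x4c, 0x76, 0xa2, 0x5b, 0xf2]
t1 = [0xe7, 0x08, 0xf9, 0x97, 0x76, 0xa2, 0xa2, 0xf2]
t2 = [0xf2, 0xa2, 0xa2, 0x76, 0x97, 0xf9, 0x08, 0xe7]

RES = [0xf2, 0xa2, 0xa2, 0x76, 0x97, 0xf9, 0x08, 0xe7]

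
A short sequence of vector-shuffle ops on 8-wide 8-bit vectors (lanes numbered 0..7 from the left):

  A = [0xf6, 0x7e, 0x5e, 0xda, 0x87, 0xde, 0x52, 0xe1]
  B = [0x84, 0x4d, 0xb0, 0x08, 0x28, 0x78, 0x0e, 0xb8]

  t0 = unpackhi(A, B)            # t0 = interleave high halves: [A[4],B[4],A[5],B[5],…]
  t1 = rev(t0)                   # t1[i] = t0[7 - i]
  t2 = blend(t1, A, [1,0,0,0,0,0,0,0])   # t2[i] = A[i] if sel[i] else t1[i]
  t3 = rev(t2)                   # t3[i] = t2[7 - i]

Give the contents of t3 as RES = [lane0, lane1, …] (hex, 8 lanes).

RES = [ 0x87  0x28  0xde  0x78  0x52  0x0e  0xe1  0xf6 ]

  t0: 87 28 de 78 52 0e e1 b8
  t1: b8 e1 0e 52 78 de 28 87
  t2: f6 e1 0e 52 78 de 28 87
  t3: 87 28 de 78 52 0e e1 f6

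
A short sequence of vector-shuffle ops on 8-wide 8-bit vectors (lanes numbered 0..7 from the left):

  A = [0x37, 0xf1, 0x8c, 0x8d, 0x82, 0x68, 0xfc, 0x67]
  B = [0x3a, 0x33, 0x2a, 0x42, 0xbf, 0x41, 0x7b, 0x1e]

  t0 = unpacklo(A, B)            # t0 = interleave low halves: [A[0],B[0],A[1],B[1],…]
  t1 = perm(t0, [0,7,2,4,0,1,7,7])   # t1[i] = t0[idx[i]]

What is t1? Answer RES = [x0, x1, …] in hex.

RES = [0x37, 0x42, 0xf1, 0x8c, 0x37, 0x3a, 0x42, 0x42]

→ t0 |37|3a|f1|33|8c|2a|8d|42|
→ t1 |37|42|f1|8c|37|3a|42|42|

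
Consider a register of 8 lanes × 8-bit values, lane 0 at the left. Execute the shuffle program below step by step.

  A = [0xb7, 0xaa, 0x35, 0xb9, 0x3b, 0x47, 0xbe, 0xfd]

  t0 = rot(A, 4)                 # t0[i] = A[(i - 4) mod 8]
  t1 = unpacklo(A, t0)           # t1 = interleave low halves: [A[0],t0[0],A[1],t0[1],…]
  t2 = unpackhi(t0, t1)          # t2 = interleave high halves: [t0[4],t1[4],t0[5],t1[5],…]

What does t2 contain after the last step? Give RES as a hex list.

RES = [0xb7, 0x35, 0xaa, 0xbe, 0x35, 0xb9, 0xb9, 0xfd]

t0 = [0x3b, 0x47, 0xbe, 0xfd, 0xb7, 0xaa, 0x35, 0xb9]
t1 = [0xb7, 0x3b, 0xaa, 0x47, 0x35, 0xbe, 0xb9, 0xfd]
t2 = [0xb7, 0x35, 0xaa, 0xbe, 0x35, 0xb9, 0xb9, 0xfd]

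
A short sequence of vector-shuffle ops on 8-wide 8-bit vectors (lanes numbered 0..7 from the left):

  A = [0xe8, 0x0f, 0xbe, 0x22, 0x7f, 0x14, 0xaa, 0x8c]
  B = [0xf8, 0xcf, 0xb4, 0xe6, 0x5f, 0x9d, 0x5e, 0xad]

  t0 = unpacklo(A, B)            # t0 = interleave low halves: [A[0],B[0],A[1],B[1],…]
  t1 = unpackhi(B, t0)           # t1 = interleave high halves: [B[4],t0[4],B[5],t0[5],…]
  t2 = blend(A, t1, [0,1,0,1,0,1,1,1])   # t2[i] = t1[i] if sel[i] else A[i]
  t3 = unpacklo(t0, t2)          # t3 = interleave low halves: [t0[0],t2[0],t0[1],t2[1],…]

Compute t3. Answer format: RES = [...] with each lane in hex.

RES = [ 0xe8  0xe8  0xf8  0xbe  0x0f  0xbe  0xcf  0xb4 ]

  t0: e8 f8 0f cf be b4 22 e6
  t1: 5f be 9d b4 5e 22 ad e6
  t2: e8 be be b4 7f 22 ad e6
  t3: e8 e8 f8 be 0f be cf b4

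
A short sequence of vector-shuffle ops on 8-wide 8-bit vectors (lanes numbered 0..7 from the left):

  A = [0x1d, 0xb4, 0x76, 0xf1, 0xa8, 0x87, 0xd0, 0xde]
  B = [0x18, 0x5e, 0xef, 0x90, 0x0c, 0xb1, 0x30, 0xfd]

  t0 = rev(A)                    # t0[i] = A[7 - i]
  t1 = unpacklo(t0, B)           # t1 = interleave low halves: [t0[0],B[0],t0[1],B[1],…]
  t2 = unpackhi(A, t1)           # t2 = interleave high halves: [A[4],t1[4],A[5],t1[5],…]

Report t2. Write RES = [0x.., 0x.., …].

  t0: de d0 87 a8 f1 76 b4 1d
  t1: de 18 d0 5e 87 ef a8 90
  t2: a8 87 87 ef d0 a8 de 90

RES = [0xa8, 0x87, 0x87, 0xef, 0xd0, 0xa8, 0xde, 0x90]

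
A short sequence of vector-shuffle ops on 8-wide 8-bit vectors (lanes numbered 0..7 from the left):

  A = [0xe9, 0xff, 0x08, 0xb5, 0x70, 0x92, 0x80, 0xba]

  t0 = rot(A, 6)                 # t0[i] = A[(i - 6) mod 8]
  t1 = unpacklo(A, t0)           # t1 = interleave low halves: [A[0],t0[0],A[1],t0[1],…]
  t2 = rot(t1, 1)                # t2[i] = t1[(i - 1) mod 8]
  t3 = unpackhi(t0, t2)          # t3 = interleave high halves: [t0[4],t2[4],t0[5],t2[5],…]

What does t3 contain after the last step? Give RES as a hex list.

RES = [0x80, 0xb5, 0xba, 0x08, 0xe9, 0x70, 0xff, 0xb5]

  t0: 08 b5 70 92 80 ba e9 ff
  t1: e9 08 ff b5 08 70 b5 92
  t2: 92 e9 08 ff b5 08 70 b5
  t3: 80 b5 ba 08 e9 70 ff b5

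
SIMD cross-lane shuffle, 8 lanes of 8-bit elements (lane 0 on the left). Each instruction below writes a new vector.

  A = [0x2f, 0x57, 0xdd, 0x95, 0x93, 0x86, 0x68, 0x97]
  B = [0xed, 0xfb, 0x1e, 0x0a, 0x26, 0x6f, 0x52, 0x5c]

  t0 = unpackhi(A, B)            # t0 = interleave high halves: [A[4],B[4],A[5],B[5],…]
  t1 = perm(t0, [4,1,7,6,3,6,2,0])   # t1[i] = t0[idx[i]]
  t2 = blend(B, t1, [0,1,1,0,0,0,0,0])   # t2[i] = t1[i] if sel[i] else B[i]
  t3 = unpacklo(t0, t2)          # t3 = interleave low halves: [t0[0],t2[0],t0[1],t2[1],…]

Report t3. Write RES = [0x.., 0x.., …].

→ t0 |93|26|86|6f|68|52|97|5c|
→ t1 |68|26|5c|97|6f|97|86|93|
→ t2 |ed|26|5c|0a|26|6f|52|5c|
→ t3 |93|ed|26|26|86|5c|6f|0a|

RES = [0x93, 0xed, 0x26, 0x26, 0x86, 0x5c, 0x6f, 0x0a]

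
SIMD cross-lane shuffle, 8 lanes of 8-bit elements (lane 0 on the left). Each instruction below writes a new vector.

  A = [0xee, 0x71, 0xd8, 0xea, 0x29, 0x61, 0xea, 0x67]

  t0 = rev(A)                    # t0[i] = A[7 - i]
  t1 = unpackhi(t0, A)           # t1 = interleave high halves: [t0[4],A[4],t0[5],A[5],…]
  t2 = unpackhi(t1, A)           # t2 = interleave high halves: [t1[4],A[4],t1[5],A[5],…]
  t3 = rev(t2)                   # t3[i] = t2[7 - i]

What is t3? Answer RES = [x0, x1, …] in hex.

t0 = [0x67, 0xea, 0x61, 0x29, 0xea, 0xd8, 0x71, 0xee]
t1 = [0xea, 0x29, 0xd8, 0x61, 0x71, 0xea, 0xee, 0x67]
t2 = [0x71, 0x29, 0xea, 0x61, 0xee, 0xea, 0x67, 0x67]
t3 = [0x67, 0x67, 0xea, 0xee, 0x61, 0xea, 0x29, 0x71]

RES = [0x67, 0x67, 0xea, 0xee, 0x61, 0xea, 0x29, 0x71]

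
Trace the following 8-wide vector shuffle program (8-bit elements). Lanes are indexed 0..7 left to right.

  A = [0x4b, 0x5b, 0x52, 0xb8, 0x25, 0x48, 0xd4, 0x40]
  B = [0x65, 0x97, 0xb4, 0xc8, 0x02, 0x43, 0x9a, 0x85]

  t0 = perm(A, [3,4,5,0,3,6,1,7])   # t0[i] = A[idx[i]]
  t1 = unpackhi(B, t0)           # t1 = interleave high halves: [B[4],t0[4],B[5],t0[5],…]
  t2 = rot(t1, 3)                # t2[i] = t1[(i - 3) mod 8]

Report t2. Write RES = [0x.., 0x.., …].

RES = [0x5b, 0x85, 0x40, 0x02, 0xb8, 0x43, 0xd4, 0x9a]

→ t0 |b8|25|48|4b|b8|d4|5b|40|
→ t1 |02|b8|43|d4|9a|5b|85|40|
→ t2 |5b|85|40|02|b8|43|d4|9a|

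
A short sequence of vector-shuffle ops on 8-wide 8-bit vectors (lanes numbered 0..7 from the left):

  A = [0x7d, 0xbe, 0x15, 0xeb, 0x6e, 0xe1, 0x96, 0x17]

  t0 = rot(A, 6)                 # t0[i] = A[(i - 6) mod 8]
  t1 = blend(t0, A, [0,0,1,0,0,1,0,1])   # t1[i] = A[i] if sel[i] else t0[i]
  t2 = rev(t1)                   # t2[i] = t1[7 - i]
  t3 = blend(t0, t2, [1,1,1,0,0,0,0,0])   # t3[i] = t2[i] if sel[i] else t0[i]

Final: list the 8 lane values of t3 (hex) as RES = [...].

RES = [0x17, 0x7d, 0xe1, 0xe1, 0x96, 0x17, 0x7d, 0xbe]

  t0: 15 eb 6e e1 96 17 7d be
  t1: 15 eb 15 e1 96 e1 7d 17
  t2: 17 7d e1 96 e1 15 eb 15
  t3: 17 7d e1 e1 96 17 7d be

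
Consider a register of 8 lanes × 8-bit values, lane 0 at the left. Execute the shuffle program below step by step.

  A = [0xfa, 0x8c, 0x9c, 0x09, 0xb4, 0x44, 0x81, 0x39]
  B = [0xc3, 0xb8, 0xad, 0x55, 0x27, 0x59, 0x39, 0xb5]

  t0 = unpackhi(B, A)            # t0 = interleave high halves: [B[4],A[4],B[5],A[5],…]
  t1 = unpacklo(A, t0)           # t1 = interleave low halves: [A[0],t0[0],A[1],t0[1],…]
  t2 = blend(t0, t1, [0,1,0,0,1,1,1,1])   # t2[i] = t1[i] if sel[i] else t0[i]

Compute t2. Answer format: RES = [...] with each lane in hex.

RES = [0x27, 0x27, 0x59, 0x44, 0x9c, 0x59, 0x09, 0x44]

  t0: 27 b4 59 44 39 81 b5 39
  t1: fa 27 8c b4 9c 59 09 44
  t2: 27 27 59 44 9c 59 09 44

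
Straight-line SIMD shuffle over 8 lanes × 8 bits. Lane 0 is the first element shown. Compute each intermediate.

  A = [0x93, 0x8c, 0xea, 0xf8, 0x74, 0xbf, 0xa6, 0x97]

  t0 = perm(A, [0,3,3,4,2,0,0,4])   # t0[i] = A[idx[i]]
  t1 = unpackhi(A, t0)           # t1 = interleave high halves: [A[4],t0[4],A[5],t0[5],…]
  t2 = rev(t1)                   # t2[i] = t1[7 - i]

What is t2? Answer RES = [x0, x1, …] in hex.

  t0: 93 f8 f8 74 ea 93 93 74
  t1: 74 ea bf 93 a6 93 97 74
  t2: 74 97 93 a6 93 bf ea 74

RES = [0x74, 0x97, 0x93, 0xa6, 0x93, 0xbf, 0xea, 0x74]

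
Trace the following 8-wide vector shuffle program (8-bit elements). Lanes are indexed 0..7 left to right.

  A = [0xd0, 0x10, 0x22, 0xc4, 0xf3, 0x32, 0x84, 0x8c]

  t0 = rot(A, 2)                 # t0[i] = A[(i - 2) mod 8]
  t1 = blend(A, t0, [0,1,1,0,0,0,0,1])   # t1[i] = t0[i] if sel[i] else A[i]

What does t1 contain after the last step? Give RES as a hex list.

  t0: 84 8c d0 10 22 c4 f3 32
  t1: d0 8c d0 c4 f3 32 84 32

RES = [0xd0, 0x8c, 0xd0, 0xc4, 0xf3, 0x32, 0x84, 0x32]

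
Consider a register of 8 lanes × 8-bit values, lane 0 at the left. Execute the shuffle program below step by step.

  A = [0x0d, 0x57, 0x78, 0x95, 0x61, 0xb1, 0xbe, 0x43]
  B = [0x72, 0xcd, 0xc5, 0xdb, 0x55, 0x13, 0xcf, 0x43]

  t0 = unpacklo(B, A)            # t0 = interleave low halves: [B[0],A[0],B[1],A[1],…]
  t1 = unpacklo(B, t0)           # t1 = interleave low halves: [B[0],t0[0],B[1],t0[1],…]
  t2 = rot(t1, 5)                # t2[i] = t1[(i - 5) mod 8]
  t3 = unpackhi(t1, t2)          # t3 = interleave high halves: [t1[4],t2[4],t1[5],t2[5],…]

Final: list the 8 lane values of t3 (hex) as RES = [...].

RES = [0xc5, 0x57, 0xcd, 0x72, 0xdb, 0x72, 0x57, 0xcd]

  t0: 72 0d cd 57 c5 78 db 95
  t1: 72 72 cd 0d c5 cd db 57
  t2: 0d c5 cd db 57 72 72 cd
  t3: c5 57 cd 72 db 72 57 cd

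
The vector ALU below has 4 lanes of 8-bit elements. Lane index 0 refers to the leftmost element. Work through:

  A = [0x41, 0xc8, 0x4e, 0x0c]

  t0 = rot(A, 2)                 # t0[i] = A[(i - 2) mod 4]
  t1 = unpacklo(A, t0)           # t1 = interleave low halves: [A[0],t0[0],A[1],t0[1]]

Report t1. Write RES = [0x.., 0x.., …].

RES = [ 0x41  0x4e  0xc8  0x0c ]

  t0: 4e 0c 41 c8
  t1: 41 4e c8 0c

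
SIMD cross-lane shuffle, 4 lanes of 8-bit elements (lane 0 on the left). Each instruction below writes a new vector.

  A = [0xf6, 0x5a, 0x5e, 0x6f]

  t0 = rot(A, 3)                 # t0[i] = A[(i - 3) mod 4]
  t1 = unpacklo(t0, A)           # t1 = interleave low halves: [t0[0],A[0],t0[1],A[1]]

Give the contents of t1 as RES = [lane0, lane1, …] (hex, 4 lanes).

  t0: 5a 5e 6f f6
  t1: 5a f6 5e 5a

RES = [ 0x5a  0xf6  0x5e  0x5a ]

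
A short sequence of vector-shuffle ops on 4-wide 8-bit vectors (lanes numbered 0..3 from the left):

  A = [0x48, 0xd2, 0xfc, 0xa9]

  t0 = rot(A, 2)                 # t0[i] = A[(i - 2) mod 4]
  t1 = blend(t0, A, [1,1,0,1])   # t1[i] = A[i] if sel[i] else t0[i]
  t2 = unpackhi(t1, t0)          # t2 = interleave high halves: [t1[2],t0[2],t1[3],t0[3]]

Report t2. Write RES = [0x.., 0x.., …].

RES = [ 0x48  0x48  0xa9  0xd2 ]

t0 = [0xfc, 0xa9, 0x48, 0xd2]
t1 = [0x48, 0xd2, 0x48, 0xa9]
t2 = [0x48, 0x48, 0xa9, 0xd2]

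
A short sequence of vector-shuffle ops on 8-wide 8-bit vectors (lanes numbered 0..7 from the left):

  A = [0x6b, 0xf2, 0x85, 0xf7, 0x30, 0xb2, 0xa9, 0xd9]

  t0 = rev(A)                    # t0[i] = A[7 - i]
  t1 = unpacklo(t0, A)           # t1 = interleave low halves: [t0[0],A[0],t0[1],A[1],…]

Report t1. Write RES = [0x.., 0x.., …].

RES = [ 0xd9  0x6b  0xa9  0xf2  0xb2  0x85  0x30  0xf7 ]

t0 = [0xd9, 0xa9, 0xb2, 0x30, 0xf7, 0x85, 0xf2, 0x6b]
t1 = [0xd9, 0x6b, 0xa9, 0xf2, 0xb2, 0x85, 0x30, 0xf7]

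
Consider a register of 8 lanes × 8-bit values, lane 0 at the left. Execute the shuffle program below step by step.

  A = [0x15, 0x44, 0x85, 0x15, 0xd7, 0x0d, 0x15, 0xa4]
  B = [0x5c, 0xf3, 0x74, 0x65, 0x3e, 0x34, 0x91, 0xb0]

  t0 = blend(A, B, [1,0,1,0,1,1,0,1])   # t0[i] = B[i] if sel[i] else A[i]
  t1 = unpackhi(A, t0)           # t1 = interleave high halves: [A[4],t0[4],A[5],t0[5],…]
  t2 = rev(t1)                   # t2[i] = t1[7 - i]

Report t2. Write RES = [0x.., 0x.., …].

RES = [ 0xb0  0xa4  0x15  0x15  0x34  0x0d  0x3e  0xd7 ]

→ t0 |5c|44|74|15|3e|34|15|b0|
→ t1 |d7|3e|0d|34|15|15|a4|b0|
→ t2 |b0|a4|15|15|34|0d|3e|d7|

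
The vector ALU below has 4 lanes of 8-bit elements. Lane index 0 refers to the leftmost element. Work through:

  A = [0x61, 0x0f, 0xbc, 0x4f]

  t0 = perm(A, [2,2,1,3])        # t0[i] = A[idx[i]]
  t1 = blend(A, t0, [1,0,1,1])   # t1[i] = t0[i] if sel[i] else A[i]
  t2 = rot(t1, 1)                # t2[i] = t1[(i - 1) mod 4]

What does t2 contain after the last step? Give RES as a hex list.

  t0: bc bc 0f 4f
  t1: bc 0f 0f 4f
  t2: 4f bc 0f 0f

RES = [ 0x4f  0xbc  0x0f  0x0f ]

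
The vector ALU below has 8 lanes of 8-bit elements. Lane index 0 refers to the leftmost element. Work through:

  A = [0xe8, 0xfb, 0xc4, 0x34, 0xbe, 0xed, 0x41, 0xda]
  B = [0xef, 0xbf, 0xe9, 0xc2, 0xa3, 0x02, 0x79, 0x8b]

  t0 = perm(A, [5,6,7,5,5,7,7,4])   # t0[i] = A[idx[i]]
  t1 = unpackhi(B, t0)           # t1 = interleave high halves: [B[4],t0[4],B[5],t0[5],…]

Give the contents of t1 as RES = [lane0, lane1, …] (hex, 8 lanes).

RES = [0xa3, 0xed, 0x02, 0xda, 0x79, 0xda, 0x8b, 0xbe]

t0 = [0xed, 0x41, 0xda, 0xed, 0xed, 0xda, 0xda, 0xbe]
t1 = [0xa3, 0xed, 0x02, 0xda, 0x79, 0xda, 0x8b, 0xbe]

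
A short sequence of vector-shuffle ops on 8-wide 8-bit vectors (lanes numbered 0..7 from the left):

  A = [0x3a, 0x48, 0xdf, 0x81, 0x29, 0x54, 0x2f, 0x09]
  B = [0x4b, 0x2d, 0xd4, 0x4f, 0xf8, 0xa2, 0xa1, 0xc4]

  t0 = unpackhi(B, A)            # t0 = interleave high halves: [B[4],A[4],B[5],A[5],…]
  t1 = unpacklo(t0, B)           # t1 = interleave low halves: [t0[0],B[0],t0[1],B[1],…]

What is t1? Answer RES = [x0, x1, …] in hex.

RES = [ 0xf8  0x4b  0x29  0x2d  0xa2  0xd4  0x54  0x4f ]

→ t0 |f8|29|a2|54|a1|2f|c4|09|
→ t1 |f8|4b|29|2d|a2|d4|54|4f|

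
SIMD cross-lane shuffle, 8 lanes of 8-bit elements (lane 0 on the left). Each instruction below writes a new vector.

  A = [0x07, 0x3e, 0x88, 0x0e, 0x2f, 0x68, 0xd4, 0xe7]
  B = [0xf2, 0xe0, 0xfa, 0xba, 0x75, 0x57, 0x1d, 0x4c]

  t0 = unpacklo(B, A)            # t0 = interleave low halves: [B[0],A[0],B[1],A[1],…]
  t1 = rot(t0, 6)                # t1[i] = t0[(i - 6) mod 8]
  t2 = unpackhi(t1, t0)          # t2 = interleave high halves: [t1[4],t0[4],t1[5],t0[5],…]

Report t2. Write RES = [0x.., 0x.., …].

RES = [ 0xba  0xfa  0x0e  0x88  0xf2  0xba  0x07  0x0e ]

t0 = [0xf2, 0x07, 0xe0, 0x3e, 0xfa, 0x88, 0xba, 0x0e]
t1 = [0xe0, 0x3e, 0xfa, 0x88, 0xba, 0x0e, 0xf2, 0x07]
t2 = [0xba, 0xfa, 0x0e, 0x88, 0xf2, 0xba, 0x07, 0x0e]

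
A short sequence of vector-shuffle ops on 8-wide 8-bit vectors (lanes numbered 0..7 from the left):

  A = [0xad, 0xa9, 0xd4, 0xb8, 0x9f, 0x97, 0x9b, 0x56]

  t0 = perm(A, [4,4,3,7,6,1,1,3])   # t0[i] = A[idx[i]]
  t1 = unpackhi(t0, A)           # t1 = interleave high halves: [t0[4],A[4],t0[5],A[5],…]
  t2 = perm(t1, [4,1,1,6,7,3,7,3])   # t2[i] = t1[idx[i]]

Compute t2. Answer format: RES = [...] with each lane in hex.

→ t0 |9f|9f|b8|56|9b|a9|a9|b8|
→ t1 |9b|9f|a9|97|a9|9b|b8|56|
→ t2 |a9|9f|9f|b8|56|97|56|97|

RES = [ 0xa9  0x9f  0x9f  0xb8  0x56  0x97  0x56  0x97 ]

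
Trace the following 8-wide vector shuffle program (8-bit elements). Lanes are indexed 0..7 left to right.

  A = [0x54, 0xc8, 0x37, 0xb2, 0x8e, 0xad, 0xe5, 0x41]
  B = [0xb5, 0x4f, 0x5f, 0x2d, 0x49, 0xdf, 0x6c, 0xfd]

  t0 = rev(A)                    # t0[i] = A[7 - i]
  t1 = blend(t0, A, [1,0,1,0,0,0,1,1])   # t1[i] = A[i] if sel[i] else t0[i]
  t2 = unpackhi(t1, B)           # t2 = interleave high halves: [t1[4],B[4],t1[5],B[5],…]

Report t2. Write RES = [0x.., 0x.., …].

RES = [0xb2, 0x49, 0x37, 0xdf, 0xe5, 0x6c, 0x41, 0xfd]

  t0: 41 e5 ad 8e b2 37 c8 54
  t1: 54 e5 37 8e b2 37 e5 41
  t2: b2 49 37 df e5 6c 41 fd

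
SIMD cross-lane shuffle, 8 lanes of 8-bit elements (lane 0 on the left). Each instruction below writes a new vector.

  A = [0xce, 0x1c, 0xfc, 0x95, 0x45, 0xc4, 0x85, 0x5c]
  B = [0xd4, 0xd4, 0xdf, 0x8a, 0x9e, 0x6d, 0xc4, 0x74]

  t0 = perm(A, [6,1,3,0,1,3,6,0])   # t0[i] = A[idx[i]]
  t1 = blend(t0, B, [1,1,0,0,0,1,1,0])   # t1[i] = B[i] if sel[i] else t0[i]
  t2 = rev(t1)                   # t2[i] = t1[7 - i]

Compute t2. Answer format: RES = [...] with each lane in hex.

RES = [ 0xce  0xc4  0x6d  0x1c  0xce  0x95  0xd4  0xd4 ]

t0 = [0x85, 0x1c, 0x95, 0xce, 0x1c, 0x95, 0x85, 0xce]
t1 = [0xd4, 0xd4, 0x95, 0xce, 0x1c, 0x6d, 0xc4, 0xce]
t2 = [0xce, 0xc4, 0x6d, 0x1c, 0xce, 0x95, 0xd4, 0xd4]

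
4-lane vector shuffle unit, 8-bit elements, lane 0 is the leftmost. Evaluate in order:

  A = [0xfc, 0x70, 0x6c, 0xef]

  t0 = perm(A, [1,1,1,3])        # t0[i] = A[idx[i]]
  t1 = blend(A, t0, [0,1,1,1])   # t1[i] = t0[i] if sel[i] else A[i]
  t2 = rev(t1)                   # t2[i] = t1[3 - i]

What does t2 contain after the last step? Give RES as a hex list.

→ t0 |70|70|70|ef|
→ t1 |fc|70|70|ef|
→ t2 |ef|70|70|fc|

RES = [ 0xef  0x70  0x70  0xfc ]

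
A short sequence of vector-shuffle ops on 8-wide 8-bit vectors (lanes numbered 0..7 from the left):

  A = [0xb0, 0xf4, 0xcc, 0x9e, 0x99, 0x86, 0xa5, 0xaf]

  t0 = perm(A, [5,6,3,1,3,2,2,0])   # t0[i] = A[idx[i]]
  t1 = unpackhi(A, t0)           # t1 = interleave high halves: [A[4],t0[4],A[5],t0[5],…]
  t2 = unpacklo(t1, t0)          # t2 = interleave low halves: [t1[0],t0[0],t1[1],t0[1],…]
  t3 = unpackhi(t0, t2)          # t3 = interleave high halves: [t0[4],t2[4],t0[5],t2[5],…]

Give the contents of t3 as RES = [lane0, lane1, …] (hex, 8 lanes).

→ t0 |86|a5|9e|f4|9e|cc|cc|b0|
→ t1 |99|9e|86|cc|a5|cc|af|b0|
→ t2 |99|86|9e|a5|86|9e|cc|f4|
→ t3 |9e|86|cc|9e|cc|cc|b0|f4|

RES = [0x9e, 0x86, 0xcc, 0x9e, 0xcc, 0xcc, 0xb0, 0xf4]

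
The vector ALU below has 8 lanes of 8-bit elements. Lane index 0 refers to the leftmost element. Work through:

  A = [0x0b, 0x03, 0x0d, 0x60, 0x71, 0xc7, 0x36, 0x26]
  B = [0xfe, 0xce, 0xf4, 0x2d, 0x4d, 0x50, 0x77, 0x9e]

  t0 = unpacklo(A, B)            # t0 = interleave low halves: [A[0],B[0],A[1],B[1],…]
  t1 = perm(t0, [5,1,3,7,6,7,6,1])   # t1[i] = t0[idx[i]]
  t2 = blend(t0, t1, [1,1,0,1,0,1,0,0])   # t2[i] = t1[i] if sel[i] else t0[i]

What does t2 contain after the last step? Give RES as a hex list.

t0 = [0x0b, 0xfe, 0x03, 0xce, 0x0d, 0xf4, 0x60, 0x2d]
t1 = [0xf4, 0xfe, 0xce, 0x2d, 0x60, 0x2d, 0x60, 0xfe]
t2 = [0xf4, 0xfe, 0x03, 0x2d, 0x0d, 0x2d, 0x60, 0x2d]

RES = [0xf4, 0xfe, 0x03, 0x2d, 0x0d, 0x2d, 0x60, 0x2d]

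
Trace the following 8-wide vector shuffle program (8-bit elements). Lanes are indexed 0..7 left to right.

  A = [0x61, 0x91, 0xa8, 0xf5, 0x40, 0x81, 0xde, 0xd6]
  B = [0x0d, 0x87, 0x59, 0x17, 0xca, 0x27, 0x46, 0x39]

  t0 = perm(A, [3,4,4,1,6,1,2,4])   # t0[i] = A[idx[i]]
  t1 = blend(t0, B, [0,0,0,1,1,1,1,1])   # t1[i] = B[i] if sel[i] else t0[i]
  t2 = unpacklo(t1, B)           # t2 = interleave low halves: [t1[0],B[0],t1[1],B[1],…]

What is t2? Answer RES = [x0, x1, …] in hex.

RES = [ 0xf5  0x0d  0x40  0x87  0x40  0x59  0x17  0x17 ]

t0 = [0xf5, 0x40, 0x40, 0x91, 0xde, 0x91, 0xa8, 0x40]
t1 = [0xf5, 0x40, 0x40, 0x17, 0xca, 0x27, 0x46, 0x39]
t2 = [0xf5, 0x0d, 0x40, 0x87, 0x40, 0x59, 0x17, 0x17]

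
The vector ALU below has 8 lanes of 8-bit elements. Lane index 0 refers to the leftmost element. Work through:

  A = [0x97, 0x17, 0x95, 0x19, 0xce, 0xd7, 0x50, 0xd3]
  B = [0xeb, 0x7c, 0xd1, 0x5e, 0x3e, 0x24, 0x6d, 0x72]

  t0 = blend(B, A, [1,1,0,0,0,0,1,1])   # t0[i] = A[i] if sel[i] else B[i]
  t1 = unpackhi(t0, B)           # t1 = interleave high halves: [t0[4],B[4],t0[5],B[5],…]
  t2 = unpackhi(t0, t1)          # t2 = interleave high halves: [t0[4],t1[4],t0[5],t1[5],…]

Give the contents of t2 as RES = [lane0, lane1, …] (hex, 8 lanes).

t0 = [0x97, 0x17, 0xd1, 0x5e, 0x3e, 0x24, 0x50, 0xd3]
t1 = [0x3e, 0x3e, 0x24, 0x24, 0x50, 0x6d, 0xd3, 0x72]
t2 = [0x3e, 0x50, 0x24, 0x6d, 0x50, 0xd3, 0xd3, 0x72]

RES = [0x3e, 0x50, 0x24, 0x6d, 0x50, 0xd3, 0xd3, 0x72]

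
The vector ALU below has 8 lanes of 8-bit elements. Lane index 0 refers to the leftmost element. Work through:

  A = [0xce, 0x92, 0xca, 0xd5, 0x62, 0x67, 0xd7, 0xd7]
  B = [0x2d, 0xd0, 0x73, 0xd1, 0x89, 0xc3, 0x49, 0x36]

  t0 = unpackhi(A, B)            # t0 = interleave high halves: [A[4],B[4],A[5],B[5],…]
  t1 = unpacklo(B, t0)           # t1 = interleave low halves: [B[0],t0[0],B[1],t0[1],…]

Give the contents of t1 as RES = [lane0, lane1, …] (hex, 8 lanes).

RES = [ 0x2d  0x62  0xd0  0x89  0x73  0x67  0xd1  0xc3 ]

→ t0 |62|89|67|c3|d7|49|d7|36|
→ t1 |2d|62|d0|89|73|67|d1|c3|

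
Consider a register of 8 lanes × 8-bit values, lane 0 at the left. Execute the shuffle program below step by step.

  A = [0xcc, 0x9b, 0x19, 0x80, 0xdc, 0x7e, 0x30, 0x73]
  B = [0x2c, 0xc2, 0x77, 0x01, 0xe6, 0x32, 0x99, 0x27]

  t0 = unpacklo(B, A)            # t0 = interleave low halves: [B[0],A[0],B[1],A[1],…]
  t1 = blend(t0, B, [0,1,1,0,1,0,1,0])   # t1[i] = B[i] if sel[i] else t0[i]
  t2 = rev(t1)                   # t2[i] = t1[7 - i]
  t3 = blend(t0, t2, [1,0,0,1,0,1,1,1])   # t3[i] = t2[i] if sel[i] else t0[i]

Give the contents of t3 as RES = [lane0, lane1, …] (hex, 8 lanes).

RES = [0x80, 0xcc, 0xc2, 0xe6, 0x77, 0x77, 0xc2, 0x2c]

→ t0 |2c|cc|c2|9b|77|19|01|80|
→ t1 |2c|c2|77|9b|e6|19|99|80|
→ t2 |80|99|19|e6|9b|77|c2|2c|
→ t3 |80|cc|c2|e6|77|77|c2|2c|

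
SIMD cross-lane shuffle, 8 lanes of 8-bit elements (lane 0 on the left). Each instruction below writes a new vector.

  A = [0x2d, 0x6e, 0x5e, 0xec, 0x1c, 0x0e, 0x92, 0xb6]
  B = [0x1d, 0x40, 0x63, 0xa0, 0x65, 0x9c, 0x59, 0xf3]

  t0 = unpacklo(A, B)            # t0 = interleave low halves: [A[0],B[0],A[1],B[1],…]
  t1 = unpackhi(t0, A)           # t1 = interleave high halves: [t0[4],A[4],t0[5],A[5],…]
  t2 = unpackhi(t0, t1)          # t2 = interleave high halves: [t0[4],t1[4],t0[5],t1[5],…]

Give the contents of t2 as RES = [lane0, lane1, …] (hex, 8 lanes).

→ t0 |2d|1d|6e|40|5e|63|ec|a0|
→ t1 |5e|1c|63|0e|ec|92|a0|b6|
→ t2 |5e|ec|63|92|ec|a0|a0|b6|

RES = [ 0x5e  0xec  0x63  0x92  0xec  0xa0  0xa0  0xb6 ]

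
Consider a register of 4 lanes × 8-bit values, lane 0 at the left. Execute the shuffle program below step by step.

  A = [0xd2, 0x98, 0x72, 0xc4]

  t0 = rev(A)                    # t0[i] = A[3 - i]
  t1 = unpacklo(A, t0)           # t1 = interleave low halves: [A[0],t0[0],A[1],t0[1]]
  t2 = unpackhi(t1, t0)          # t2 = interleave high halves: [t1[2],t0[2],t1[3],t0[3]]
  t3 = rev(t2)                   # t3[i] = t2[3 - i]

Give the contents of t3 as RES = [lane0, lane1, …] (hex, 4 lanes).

→ t0 |c4|72|98|d2|
→ t1 |d2|c4|98|72|
→ t2 |98|98|72|d2|
→ t3 |d2|72|98|98|

RES = [0xd2, 0x72, 0x98, 0x98]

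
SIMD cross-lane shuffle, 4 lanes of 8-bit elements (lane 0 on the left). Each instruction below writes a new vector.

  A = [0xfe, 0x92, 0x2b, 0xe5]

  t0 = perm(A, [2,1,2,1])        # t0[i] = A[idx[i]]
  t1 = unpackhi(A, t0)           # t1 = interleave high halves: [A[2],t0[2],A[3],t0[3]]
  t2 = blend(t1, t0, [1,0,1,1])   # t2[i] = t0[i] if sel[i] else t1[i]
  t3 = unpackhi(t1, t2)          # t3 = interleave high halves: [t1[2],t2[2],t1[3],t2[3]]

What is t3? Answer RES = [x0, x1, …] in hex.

RES = [0xe5, 0x2b, 0x92, 0x92]

t0 = [0x2b, 0x92, 0x2b, 0x92]
t1 = [0x2b, 0x2b, 0xe5, 0x92]
t2 = [0x2b, 0x2b, 0x2b, 0x92]
t3 = [0xe5, 0x2b, 0x92, 0x92]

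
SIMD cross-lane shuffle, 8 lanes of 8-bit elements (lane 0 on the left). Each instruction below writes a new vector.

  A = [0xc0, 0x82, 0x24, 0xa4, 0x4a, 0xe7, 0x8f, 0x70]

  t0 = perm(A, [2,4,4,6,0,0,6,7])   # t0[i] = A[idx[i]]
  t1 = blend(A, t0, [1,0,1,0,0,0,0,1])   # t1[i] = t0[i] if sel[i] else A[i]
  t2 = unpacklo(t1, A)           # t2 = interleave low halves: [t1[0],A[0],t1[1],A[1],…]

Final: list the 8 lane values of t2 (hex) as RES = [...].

RES = [0x24, 0xc0, 0x82, 0x82, 0x4a, 0x24, 0xa4, 0xa4]

→ t0 |24|4a|4a|8f|c0|c0|8f|70|
→ t1 |24|82|4a|a4|4a|e7|8f|70|
→ t2 |24|c0|82|82|4a|24|a4|a4|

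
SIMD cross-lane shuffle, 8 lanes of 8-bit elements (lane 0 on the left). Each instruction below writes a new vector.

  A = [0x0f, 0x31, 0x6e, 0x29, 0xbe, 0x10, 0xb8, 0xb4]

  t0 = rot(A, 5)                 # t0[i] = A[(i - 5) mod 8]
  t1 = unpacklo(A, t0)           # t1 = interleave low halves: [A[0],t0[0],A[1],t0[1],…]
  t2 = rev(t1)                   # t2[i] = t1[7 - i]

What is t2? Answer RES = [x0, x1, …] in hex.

→ t0 |29|be|10|b8|b4|0f|31|6e|
→ t1 |0f|29|31|be|6e|10|29|b8|
→ t2 |b8|29|10|6e|be|31|29|0f|

RES = [ 0xb8  0x29  0x10  0x6e  0xbe  0x31  0x29  0x0f ]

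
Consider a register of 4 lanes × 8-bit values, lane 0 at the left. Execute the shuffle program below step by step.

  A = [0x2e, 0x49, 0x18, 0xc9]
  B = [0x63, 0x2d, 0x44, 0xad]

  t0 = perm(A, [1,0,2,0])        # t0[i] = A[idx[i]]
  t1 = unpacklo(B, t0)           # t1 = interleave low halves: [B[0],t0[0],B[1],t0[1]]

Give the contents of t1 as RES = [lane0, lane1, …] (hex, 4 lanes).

→ t0 |49|2e|18|2e|
→ t1 |63|49|2d|2e|

RES = [ 0x63  0x49  0x2d  0x2e ]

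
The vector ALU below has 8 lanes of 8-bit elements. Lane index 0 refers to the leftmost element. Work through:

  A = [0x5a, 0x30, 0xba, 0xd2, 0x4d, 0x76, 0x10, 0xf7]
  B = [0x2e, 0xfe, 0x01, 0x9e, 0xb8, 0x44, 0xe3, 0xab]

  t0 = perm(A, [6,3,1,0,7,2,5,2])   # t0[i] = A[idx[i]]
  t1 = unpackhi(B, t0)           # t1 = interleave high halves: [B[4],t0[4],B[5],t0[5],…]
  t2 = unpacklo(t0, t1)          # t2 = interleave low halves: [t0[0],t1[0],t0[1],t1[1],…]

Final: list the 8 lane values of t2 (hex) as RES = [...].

RES = [ 0x10  0xb8  0xd2  0xf7  0x30  0x44  0x5a  0xba ]

  t0: 10 d2 30 5a f7 ba 76 ba
  t1: b8 f7 44 ba e3 76 ab ba
  t2: 10 b8 d2 f7 30 44 5a ba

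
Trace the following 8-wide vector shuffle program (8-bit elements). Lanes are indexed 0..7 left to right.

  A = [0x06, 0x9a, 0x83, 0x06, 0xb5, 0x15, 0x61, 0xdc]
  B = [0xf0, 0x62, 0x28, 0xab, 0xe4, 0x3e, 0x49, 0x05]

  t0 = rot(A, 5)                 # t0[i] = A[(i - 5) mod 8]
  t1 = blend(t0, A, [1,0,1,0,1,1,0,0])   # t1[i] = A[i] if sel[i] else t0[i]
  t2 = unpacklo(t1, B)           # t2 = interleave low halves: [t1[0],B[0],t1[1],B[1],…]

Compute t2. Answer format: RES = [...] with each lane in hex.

  t0: 06 b5 15 61 dc 06 9a 83
  t1: 06 b5 83 61 b5 15 9a 83
  t2: 06 f0 b5 62 83 28 61 ab

RES = [ 0x06  0xf0  0xb5  0x62  0x83  0x28  0x61  0xab ]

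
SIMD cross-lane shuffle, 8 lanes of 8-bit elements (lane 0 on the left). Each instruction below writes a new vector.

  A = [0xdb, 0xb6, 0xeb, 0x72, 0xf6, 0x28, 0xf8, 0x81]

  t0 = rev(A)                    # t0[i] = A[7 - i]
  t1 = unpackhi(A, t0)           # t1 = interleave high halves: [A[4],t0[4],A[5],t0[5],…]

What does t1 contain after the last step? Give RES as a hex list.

t0 = [0x81, 0xf8, 0x28, 0xf6, 0x72, 0xeb, 0xb6, 0xdb]
t1 = [0xf6, 0x72, 0x28, 0xeb, 0xf8, 0xb6, 0x81, 0xdb]

RES = [ 0xf6  0x72  0x28  0xeb  0xf8  0xb6  0x81  0xdb ]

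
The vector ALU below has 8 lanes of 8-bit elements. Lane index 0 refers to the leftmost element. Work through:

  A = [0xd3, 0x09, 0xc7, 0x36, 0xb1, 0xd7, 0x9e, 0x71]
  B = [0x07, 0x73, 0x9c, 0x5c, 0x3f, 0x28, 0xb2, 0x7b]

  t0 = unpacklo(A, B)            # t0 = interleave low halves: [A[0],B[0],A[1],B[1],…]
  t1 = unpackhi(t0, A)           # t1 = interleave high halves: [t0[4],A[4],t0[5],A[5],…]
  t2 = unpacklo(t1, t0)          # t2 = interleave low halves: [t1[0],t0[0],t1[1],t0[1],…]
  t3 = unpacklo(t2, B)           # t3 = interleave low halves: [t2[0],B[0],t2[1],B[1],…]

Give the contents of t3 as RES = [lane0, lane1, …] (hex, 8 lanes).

RES = [0xc7, 0x07, 0xd3, 0x73, 0xb1, 0x9c, 0x07, 0x5c]

→ t0 |d3|07|09|73|c7|9c|36|5c|
→ t1 |c7|b1|9c|d7|36|9e|5c|71|
→ t2 |c7|d3|b1|07|9c|09|d7|73|
→ t3 |c7|07|d3|73|b1|9c|07|5c|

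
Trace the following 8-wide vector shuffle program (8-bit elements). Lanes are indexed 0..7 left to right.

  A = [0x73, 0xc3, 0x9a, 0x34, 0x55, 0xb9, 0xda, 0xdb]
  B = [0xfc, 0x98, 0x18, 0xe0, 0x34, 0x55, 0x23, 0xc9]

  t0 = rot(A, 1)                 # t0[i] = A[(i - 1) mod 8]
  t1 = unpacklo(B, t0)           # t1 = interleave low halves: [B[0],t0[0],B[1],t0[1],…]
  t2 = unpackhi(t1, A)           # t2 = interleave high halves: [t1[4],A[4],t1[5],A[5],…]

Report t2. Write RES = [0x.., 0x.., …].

t0 = [0xdb, 0x73, 0xc3, 0x9a, 0x34, 0x55, 0xb9, 0xda]
t1 = [0xfc, 0xdb, 0x98, 0x73, 0x18, 0xc3, 0xe0, 0x9a]
t2 = [0x18, 0x55, 0xc3, 0xb9, 0xe0, 0xda, 0x9a, 0xdb]

RES = [ 0x18  0x55  0xc3  0xb9  0xe0  0xda  0x9a  0xdb ]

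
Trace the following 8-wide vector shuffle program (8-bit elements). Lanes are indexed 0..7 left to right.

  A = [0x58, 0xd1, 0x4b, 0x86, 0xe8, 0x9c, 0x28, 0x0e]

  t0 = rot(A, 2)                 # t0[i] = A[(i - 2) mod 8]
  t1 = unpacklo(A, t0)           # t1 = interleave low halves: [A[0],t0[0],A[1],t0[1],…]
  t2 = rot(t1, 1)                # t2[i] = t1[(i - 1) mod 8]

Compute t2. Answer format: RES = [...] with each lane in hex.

→ t0 |28|0e|58|d1|4b|86|e8|9c|
→ t1 |58|28|d1|0e|4b|58|86|d1|
→ t2 |d1|58|28|d1|0e|4b|58|86|

RES = [0xd1, 0x58, 0x28, 0xd1, 0x0e, 0x4b, 0x58, 0x86]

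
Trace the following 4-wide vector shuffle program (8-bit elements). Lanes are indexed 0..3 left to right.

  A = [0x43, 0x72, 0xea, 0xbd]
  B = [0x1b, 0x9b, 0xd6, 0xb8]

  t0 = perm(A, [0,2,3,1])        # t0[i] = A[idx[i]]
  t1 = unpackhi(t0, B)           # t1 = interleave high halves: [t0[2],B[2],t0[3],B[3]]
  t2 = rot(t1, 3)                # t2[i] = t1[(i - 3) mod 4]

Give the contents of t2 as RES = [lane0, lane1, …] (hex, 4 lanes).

RES = [0xd6, 0x72, 0xb8, 0xbd]

t0 = [0x43, 0xea, 0xbd, 0x72]
t1 = [0xbd, 0xd6, 0x72, 0xb8]
t2 = [0xd6, 0x72, 0xb8, 0xbd]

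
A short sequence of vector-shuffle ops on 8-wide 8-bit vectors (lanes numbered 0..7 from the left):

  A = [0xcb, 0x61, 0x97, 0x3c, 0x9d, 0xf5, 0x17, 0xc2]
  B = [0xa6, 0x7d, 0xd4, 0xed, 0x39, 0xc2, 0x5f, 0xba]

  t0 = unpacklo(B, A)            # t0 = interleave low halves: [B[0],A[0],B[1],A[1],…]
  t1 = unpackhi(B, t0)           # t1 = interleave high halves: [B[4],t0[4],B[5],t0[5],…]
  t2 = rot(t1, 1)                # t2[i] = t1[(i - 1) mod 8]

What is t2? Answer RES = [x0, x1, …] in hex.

RES = [ 0x3c  0x39  0xd4  0xc2  0x97  0x5f  0xed  0xba ]

→ t0 |a6|cb|7d|61|d4|97|ed|3c|
→ t1 |39|d4|c2|97|5f|ed|ba|3c|
→ t2 |3c|39|d4|c2|97|5f|ed|ba|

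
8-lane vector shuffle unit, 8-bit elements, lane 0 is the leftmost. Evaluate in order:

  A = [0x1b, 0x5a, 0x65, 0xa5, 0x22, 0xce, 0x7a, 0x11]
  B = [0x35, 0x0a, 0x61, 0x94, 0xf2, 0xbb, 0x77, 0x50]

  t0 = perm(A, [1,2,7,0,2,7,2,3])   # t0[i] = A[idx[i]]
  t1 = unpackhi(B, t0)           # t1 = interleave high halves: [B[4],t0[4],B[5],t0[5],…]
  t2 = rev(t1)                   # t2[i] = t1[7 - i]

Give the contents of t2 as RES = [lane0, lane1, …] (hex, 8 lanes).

RES = [ 0xa5  0x50  0x65  0x77  0x11  0xbb  0x65  0xf2 ]

  t0: 5a 65 11 1b 65 11 65 a5
  t1: f2 65 bb 11 77 65 50 a5
  t2: a5 50 65 77 11 bb 65 f2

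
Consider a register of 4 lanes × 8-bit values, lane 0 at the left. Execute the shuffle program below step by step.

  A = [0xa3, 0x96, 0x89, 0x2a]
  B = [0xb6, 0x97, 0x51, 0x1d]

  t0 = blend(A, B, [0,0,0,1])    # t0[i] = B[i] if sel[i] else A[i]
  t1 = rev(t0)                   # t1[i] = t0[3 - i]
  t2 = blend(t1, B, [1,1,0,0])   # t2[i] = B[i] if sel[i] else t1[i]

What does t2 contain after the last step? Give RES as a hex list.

t0 = [0xa3, 0x96, 0x89, 0x1d]
t1 = [0x1d, 0x89, 0x96, 0xa3]
t2 = [0xb6, 0x97, 0x96, 0xa3]

RES = [ 0xb6  0x97  0x96  0xa3 ]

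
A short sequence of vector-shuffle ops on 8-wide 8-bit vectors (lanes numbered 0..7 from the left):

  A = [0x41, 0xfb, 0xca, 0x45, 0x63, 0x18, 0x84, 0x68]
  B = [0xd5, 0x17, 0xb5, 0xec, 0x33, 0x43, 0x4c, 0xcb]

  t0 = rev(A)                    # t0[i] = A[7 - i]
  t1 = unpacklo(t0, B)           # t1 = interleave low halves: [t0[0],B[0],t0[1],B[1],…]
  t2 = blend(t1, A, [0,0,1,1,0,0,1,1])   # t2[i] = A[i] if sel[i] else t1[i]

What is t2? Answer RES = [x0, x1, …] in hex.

RES = [0x68, 0xd5, 0xca, 0x45, 0x18, 0xb5, 0x84, 0x68]

→ t0 |68|84|18|63|45|ca|fb|41|
→ t1 |68|d5|84|17|18|b5|63|ec|
→ t2 |68|d5|ca|45|18|b5|84|68|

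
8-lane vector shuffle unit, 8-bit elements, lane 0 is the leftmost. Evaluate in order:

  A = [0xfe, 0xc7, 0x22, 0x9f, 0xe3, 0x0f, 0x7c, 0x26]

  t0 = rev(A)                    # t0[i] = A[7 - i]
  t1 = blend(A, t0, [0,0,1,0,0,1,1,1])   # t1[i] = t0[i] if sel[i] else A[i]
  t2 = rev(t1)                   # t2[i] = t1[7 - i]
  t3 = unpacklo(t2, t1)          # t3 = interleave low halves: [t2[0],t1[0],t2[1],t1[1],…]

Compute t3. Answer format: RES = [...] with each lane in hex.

  t0: 26 7c 0f e3 9f 22 c7 fe
  t1: fe c7 0f 9f e3 22 c7 fe
  t2: fe c7 22 e3 9f 0f c7 fe
  t3: fe fe c7 c7 22 0f e3 9f

RES = [ 0xfe  0xfe  0xc7  0xc7  0x22  0x0f  0xe3  0x9f ]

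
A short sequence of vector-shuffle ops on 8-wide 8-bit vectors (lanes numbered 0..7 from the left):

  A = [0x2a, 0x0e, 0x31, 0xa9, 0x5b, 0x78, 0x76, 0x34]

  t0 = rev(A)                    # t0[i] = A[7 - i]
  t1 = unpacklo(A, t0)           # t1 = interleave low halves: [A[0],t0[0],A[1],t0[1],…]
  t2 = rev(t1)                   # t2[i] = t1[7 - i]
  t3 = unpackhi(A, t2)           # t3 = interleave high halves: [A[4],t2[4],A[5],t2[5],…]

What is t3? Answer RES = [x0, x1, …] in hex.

  t0: 34 76 78 5b a9 31 0e 2a
  t1: 2a 34 0e 76 31 78 a9 5b
  t2: 5b a9 78 31 76 0e 34 2a
  t3: 5b 76 78 0e 76 34 34 2a

RES = [ 0x5b  0x76  0x78  0x0e  0x76  0x34  0x34  0x2a ]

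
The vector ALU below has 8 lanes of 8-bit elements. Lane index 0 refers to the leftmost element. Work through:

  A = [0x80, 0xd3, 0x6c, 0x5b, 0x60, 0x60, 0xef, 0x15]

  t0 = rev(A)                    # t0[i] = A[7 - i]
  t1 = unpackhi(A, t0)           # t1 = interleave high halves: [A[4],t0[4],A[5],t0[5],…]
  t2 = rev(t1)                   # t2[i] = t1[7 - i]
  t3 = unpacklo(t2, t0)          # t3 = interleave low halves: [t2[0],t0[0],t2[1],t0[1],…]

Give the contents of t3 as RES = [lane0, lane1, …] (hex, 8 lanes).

  t0: 15 ef 60 60 5b 6c d3 80
  t1: 60 5b 60 6c ef d3 15 80
  t2: 80 15 d3 ef 6c 60 5b 60
  t3: 80 15 15 ef d3 60 ef 60

RES = [0x80, 0x15, 0x15, 0xef, 0xd3, 0x60, 0xef, 0x60]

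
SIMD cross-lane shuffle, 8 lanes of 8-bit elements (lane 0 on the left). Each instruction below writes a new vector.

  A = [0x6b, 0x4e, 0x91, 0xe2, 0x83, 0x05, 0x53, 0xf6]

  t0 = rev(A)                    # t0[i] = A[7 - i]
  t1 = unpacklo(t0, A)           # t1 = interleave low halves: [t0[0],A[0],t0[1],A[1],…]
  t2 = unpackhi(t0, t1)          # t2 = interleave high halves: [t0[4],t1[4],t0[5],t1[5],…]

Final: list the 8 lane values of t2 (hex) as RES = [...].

RES = [ 0xe2  0x05  0x91  0x91  0x4e  0x83  0x6b  0xe2 ]

→ t0 |f6|53|05|83|e2|91|4e|6b|
→ t1 |f6|6b|53|4e|05|91|83|e2|
→ t2 |e2|05|91|91|4e|83|6b|e2|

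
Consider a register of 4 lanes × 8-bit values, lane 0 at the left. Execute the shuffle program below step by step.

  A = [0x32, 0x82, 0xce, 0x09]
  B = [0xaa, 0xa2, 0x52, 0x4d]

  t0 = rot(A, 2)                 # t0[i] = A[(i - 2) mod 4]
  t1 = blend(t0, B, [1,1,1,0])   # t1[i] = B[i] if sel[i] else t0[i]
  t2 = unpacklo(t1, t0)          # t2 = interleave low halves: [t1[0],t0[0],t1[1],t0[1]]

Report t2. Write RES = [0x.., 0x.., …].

  t0: ce 09 32 82
  t1: aa a2 52 82
  t2: aa ce a2 09

RES = [ 0xaa  0xce  0xa2  0x09 ]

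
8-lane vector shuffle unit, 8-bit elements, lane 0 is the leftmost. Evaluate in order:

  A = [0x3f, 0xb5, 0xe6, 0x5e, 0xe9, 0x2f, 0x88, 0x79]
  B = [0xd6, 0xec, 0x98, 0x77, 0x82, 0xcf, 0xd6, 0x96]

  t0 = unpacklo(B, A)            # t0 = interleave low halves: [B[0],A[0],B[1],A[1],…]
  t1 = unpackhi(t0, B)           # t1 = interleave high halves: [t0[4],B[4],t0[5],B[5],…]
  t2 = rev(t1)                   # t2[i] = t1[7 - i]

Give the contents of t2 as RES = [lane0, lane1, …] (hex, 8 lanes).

→ t0 |d6|3f|ec|b5|98|e6|77|5e|
→ t1 |98|82|e6|cf|77|d6|5e|96|
→ t2 |96|5e|d6|77|cf|e6|82|98|

RES = [ 0x96  0x5e  0xd6  0x77  0xcf  0xe6  0x82  0x98 ]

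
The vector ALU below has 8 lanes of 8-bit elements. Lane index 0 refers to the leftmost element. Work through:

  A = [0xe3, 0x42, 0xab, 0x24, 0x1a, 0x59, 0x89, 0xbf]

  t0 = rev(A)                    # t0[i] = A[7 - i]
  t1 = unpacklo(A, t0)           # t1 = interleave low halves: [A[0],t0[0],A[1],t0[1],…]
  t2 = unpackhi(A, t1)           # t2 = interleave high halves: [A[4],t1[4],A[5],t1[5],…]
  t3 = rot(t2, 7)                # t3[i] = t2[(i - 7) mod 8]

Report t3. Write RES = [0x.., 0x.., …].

RES = [ 0xab  0x59  0x59  0x89  0x24  0xbf  0x1a  0x1a ]

  t0: bf 89 59 1a 24 ab 42 e3
  t1: e3 bf 42 89 ab 59 24 1a
  t2: 1a ab 59 59 89 24 bf 1a
  t3: ab 59 59 89 24 bf 1a 1a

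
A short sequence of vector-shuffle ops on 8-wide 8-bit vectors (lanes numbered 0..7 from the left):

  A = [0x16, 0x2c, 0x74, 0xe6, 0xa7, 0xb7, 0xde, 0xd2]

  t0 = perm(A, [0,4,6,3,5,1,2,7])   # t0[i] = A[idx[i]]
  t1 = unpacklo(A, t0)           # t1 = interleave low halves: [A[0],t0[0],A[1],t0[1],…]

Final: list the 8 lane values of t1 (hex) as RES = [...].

→ t0 |16|a7|de|e6|b7|2c|74|d2|
→ t1 |16|16|2c|a7|74|de|e6|e6|

RES = [0x16, 0x16, 0x2c, 0xa7, 0x74, 0xde, 0xe6, 0xe6]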